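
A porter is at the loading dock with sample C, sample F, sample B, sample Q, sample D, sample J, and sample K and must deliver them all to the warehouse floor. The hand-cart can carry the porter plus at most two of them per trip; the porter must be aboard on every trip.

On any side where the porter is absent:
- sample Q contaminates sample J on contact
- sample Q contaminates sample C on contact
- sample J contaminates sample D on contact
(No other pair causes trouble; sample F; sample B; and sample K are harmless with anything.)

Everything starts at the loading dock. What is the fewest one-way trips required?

Counting alone: the porter can take at most 2 across per trip to the warehouse floor, so moving all 7 needs at least 4 loaded trips out, with a return between consecutive ones — at least 7 crossings.
The plan below uses exactly 7 crossings, so it is optimal:
1. Porter goes to the warehouse floor with sample C and sample J.
2. Porter goes back to the loading dock alone.
3. Porter goes to the warehouse floor with sample F.
4. Porter goes back to the loading dock alone.
5. Porter goes to the warehouse floor with sample B and sample K.
6. Porter goes back to the loading dock alone.
7. Porter goes to the warehouse floor with sample D and sample Q.

7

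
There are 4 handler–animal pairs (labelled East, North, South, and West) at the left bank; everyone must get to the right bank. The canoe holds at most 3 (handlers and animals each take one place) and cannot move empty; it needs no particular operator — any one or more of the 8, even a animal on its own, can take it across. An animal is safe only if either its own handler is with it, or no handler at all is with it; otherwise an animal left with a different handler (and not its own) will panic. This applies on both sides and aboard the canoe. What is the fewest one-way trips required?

Counting alone: each trip to the right bank takes at most 3 across and each return brings at least 1 back, so after t trips out (and t−1 returns) at most 3t − (t−1) of the 8 are across; that first reaches 8 at t = 4, so at least 7 crossings are needed.
The safety rule pushes this higher. Following every safe sequence of crossings, the most of the 8 that can be at the right bank as the canoe arrives there on crossing 7 is 7 — never all 8.
So no plan with fewer than 9 crossings exists, and this one achieves 9:
1. animal East and handler East cross → the right bank.
2. handler East crosses ← the left bank.
3. animal North, handler East, and handler North cross → the right bank.
4. animal East and handler East cross ← the left bank.
5. handler East, handler South, and handler West cross → the right bank.
6. animal North crosses ← the left bank.
7. animal East and animal North cross → the right bank.
8. animal East crosses ← the left bank.
9. animal East, animal South, and animal West cross → the right bank.

9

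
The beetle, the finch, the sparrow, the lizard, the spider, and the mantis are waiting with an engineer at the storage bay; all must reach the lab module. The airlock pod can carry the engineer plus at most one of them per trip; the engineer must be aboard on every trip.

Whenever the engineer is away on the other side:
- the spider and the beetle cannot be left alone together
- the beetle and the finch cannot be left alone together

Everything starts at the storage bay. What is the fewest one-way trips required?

13

Counting alone: the engineer can take at most 1 across per trip to the lab module, so moving all 6 needs at least 6 loaded trips out, with a return between consecutive ones — at least 11 crossings.
The safety rule pushes this higher. Following every safe sequence of crossings, the most of the 6 that can be at the lab module as the airlock pod arrives there on crossing 11 is 5 — never all 6.
So no plan with fewer than 13 crossings exists, and this one achieves 13:
1. Engineer goes to the lab module with the beetle.
2. Engineer goes back to the storage bay alone.
3. Engineer goes to the lab module with the finch.
4. Engineer goes back to the storage bay with the beetle.
5. Engineer goes to the lab module with the spider.
6. Engineer goes back to the storage bay alone.
7. Engineer goes to the lab module with the sparrow.
8. Engineer goes back to the storage bay alone.
9. Engineer goes to the lab module with the lizard.
10. Engineer goes back to the storage bay alone.
11. Engineer goes to the lab module with the mantis.
12. Engineer goes back to the storage bay alone.
13. Engineer goes to the lab module with the beetle.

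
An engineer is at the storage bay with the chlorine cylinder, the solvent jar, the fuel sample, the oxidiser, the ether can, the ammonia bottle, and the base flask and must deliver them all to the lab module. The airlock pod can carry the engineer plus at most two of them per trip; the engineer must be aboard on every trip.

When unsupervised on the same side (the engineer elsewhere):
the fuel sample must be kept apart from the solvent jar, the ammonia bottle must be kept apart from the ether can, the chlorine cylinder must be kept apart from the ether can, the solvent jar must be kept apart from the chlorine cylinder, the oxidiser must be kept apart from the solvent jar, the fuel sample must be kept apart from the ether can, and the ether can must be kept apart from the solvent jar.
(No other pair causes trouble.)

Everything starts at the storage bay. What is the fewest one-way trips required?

11

Counting alone: the engineer can take at most 2 across per trip to the lab module, so moving all 7 needs at least 4 loaded trips out, with a return between consecutive ones — at least 7 crossings.
The safety rule pushes this higher. Following every safe sequence of crossings, the most of the 7 that can be at the lab module as the airlock pod arrives there on crossings 7, 9 is 5, 6 respectively — never all 7.
So no plan with fewer than 11 crossings exists, and this one achieves 11:
1. Engineer goes to the lab module with the ether can and the solvent jar.
2. Engineer goes back to the storage bay with the solvent jar.
3. Engineer goes to the lab module with the oxidiser and the solvent jar.
4. Engineer goes back to the storage bay with the solvent jar.
5. Engineer goes to the lab module with the chlorine cylinder and the fuel sample.
6. Engineer goes back to the storage bay with the ether can.
7. Engineer goes to the lab module with the ammonia bottle and the solvent jar.
8. Engineer goes back to the storage bay with the solvent jar.
9. Engineer goes to the lab module with the base flask and the solvent jar.
10. Engineer goes back to the storage bay with the solvent jar.
11. Engineer goes to the lab module with the ether can and the solvent jar.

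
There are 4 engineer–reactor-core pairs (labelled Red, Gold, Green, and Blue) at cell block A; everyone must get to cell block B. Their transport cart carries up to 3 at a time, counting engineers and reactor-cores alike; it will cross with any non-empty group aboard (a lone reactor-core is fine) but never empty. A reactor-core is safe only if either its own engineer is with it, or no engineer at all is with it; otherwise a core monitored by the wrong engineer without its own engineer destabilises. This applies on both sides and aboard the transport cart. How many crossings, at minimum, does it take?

Counting alone: each trip to cell block B takes at most 3 across and each return brings at least 1 back, so after t trips out (and t−1 returns) at most 3t − (t−1) of the 8 are across; that first reaches 8 at t = 4, so at least 7 crossings are needed.
The safety rule pushes this higher. Following every safe sequence of crossings, the most of the 8 that can be at cell block B as the transport cart arrives there on crossing 7 is 7 — never all 8.
So no plan with fewer than 9 crossings exists, and this one achieves 9:
1. engineer Red and reactor-core Red cross → cell block B.
2. engineer Red crosses ← cell block A.
3. engineer Gold, engineer Red, and reactor-core Gold cross → cell block B.
4. engineer Red and reactor-core Red cross ← cell block A.
5. engineer Blue, engineer Green, and engineer Red cross → cell block B.
6. reactor-core Gold crosses ← cell block A.
7. reactor-core Gold and reactor-core Red cross → cell block B.
8. reactor-core Red crosses ← cell block A.
9. reactor-core Blue, reactor-core Green, and reactor-core Red cross → cell block B.

9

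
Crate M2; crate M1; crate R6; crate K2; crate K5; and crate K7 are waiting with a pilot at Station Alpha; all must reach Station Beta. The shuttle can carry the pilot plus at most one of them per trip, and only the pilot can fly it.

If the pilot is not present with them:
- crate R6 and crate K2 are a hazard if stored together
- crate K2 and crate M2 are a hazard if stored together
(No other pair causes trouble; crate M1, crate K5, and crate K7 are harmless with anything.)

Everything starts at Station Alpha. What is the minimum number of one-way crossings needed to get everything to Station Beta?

13

Counting alone: the pilot can take at most 1 across per trip to Station Beta, so moving all 6 needs at least 6 loaded trips out, with a return between consecutive ones — at least 11 crossings.
The safety rule pushes this higher. Following every safe sequence of crossings, the most of the 6 that can be at Station Beta as the shuttle arrives there on crossing 11 is 5 — never all 6.
So no plan with fewer than 13 crossings exists, and this one achieves 13:
1. Pilot goes to Station Beta with crate K2.
2. Pilot goes back to Station Alpha alone.
3. Pilot goes to Station Beta with crate M2.
4. Pilot goes back to Station Alpha with crate K2.
5. Pilot goes to Station Beta with crate R6.
6. Pilot goes back to Station Alpha alone.
7. Pilot goes to Station Beta with crate M1.
8. Pilot goes back to Station Alpha alone.
9. Pilot goes to Station Beta with crate K5.
10. Pilot goes back to Station Alpha alone.
11. Pilot goes to Station Beta with crate K7.
12. Pilot goes back to Station Alpha alone.
13. Pilot goes to Station Beta with crate K2.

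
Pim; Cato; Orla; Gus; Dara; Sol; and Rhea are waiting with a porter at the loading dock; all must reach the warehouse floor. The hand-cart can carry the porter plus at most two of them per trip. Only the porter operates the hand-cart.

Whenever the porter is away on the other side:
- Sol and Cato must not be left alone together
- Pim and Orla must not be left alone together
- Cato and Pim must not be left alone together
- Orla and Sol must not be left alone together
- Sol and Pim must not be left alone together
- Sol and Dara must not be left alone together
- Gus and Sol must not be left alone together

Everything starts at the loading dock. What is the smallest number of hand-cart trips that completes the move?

11

Counting alone: the porter can take at most 2 across per trip to the warehouse floor, so moving all 7 needs at least 4 loaded trips out, with a return between consecutive ones — at least 7 crossings.
The safety rule pushes this higher. Following every safe sequence of crossings, the most of the 7 that can be at the warehouse floor as the hand-cart arrives there on crossings 7, 9 is 5, 6 respectively — never all 7.
So no plan with fewer than 11 crossings exists, and this one achieves 11:
1. Porter goes to the warehouse floor with Pim and Sol.  [the loading dock: Cato, Dara, Gus, Orla, Rhea | the warehouse floor: Pim, Sol]
2. Porter goes back to the loading dock with Pim.  [the loading dock: Cato, Dara, Gus, Orla, Pim, Rhea | the warehouse floor: Sol]
3. Porter goes to the warehouse floor with Gus and Pim.  [the loading dock: Cato, Dara, Orla, Rhea | the warehouse floor: Gus, Pim, Sol]
4. Porter goes back to the loading dock with Sol.  [the loading dock: Cato, Dara, Orla, Rhea, Sol | the warehouse floor: Gus, Pim]
5. Porter goes to the warehouse floor with Dara and Sol.  [the loading dock: Cato, Orla, Rhea | the warehouse floor: Dara, Gus, Pim, Sol]
6. Porter goes back to the loading dock with Sol.  [the loading dock: Cato, Orla, Rhea, Sol | the warehouse floor: Dara, Gus, Pim]
7. Porter goes to the warehouse floor with Cato and Orla.  [the loading dock: Rhea, Sol | the warehouse floor: Cato, Dara, Gus, Orla, Pim]
8. Porter goes back to the loading dock with Pim.  [the loading dock: Pim, Rhea, Sol | the warehouse floor: Cato, Dara, Gus, Orla]
9. Porter goes to the warehouse floor with Pim and Rhea.  [the loading dock: Sol | the warehouse floor: Cato, Dara, Gus, Orla, Pim, Rhea]
10. Porter goes back to the loading dock with Pim.  [the loading dock: Pim, Sol | the warehouse floor: Cato, Dara, Gus, Orla, Rhea]
11. Porter goes to the warehouse floor with Pim and Sol.  [the loading dock: — | the warehouse floor: Cato, Dara, Gus, Orla, Pim, Rhea, Sol]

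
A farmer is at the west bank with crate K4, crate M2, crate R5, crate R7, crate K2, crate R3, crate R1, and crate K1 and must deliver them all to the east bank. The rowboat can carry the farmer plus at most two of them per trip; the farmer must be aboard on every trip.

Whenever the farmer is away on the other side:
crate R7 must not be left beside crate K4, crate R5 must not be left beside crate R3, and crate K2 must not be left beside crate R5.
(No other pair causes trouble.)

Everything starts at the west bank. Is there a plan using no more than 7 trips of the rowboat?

Counting alone: the farmer can take at most 2 across per trip to the east bank, so moving all 8 needs at least 4 loaded trips out, with a return between consecutive ones — at least 7 crossings.
The safety rule pushes this higher. Following every safe sequence of crossings, the most of the 8 that can be at the east bank as the rowboat arrives there on crossing 7 is 7 — never all 8.
So the move cannot be finished within 7 crossings. (The shortest complete plan takes 9:)
1. Farmer goes to the east bank with crate K4 and crate R5.  [the west bank: crate K1, crate K2, crate M2, crate R1, crate R3, crate R7 | the east bank: crate K4, crate R5]
2. Farmer goes back to the west bank alone.  [the west bank: crate K1, crate K2, crate M2, crate R1, crate R3, crate R7 | the east bank: crate K4, crate R5]
3. Farmer goes to the east bank with crate M2.  [the west bank: crate K1, crate K2, crate R1, crate R3, crate R7 | the east bank: crate K4, crate M2, crate R5]
4. Farmer goes back to the west bank alone.  [the west bank: crate K1, crate K2, crate R1, crate R3, crate R7 | the east bank: crate K4, crate M2, crate R5]
5. Farmer goes to the east bank with crate K2 and crate R3.  [the west bank: crate K1, crate R1, crate R7 | the east bank: crate K2, crate K4, crate M2, crate R3, crate R5]
6. Farmer goes back to the west bank with crate R5.  [the west bank: crate K1, crate R1, crate R5, crate R7 | the east bank: crate K2, crate K4, crate M2, crate R3]
7. Farmer goes to the east bank with crate K1 and crate R1.  [the west bank: crate R5, crate R7 | the east bank: crate K1, crate K2, crate K4, crate M2, crate R1, crate R3]
8. Farmer goes back to the west bank alone.  [the west bank: crate R5, crate R7 | the east bank: crate K1, crate K2, crate K4, crate M2, crate R1, crate R3]
9. Farmer goes to the east bank with crate R5 and crate R7.  [the west bank: — | the east bank: crate K1, crate K2, crate K4, crate M2, crate R1, crate R3, crate R5, crate R7]

No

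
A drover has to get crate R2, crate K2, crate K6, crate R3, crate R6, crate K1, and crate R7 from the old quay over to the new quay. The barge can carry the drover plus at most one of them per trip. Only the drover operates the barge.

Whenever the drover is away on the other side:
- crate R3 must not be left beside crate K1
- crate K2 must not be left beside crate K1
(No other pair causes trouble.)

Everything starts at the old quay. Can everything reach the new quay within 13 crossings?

No

Counting alone: the drover can take at most 1 across per trip to the new quay, so moving all 7 needs at least 7 loaded trips out, with a return between consecutive ones — at least 13 crossings.
The safety rule pushes this higher. Following every safe sequence of crossings, the most of the 7 that can be at the new quay as the barge arrives there on crossing 13 is 6 — never all 7.
So the move cannot be finished within 13 crossings. (The shortest complete plan takes 15:)
1. Drover goes to the new quay with crate K1.  [the old quay: crate K2, crate K6, crate R2, crate R3, crate R6, crate R7 | the new quay: crate K1]
2. Drover goes back to the old quay alone.  [the old quay: crate K2, crate K6, crate R2, crate R3, crate R6, crate R7 | the new quay: crate K1]
3. Drover goes to the new quay with crate R2.  [the old quay: crate K2, crate K6, crate R3, crate R6, crate R7 | the new quay: crate K1, crate R2]
4. Drover goes back to the old quay alone.  [the old quay: crate K2, crate K6, crate R3, crate R6, crate R7 | the new quay: crate K1, crate R2]
5. Drover goes to the new quay with crate K2.  [the old quay: crate K6, crate R3, crate R6, crate R7 | the new quay: crate K1, crate K2, crate R2]
6. Drover goes back to the old quay with crate K1.  [the old quay: crate K1, crate K6, crate R3, crate R6, crate R7 | the new quay: crate K2, crate R2]
7. Drover goes to the new quay with crate R3.  [the old quay: crate K1, crate K6, crate R6, crate R7 | the new quay: crate K2, crate R2, crate R3]
8. Drover goes back to the old quay alone.  [the old quay: crate K1, crate K6, crate R6, crate R7 | the new quay: crate K2, crate R2, crate R3]
9. Drover goes to the new quay with crate K6.  [the old quay: crate K1, crate R6, crate R7 | the new quay: crate K2, crate K6, crate R2, crate R3]
10. Drover goes back to the old quay alone.  [the old quay: crate K1, crate R6, crate R7 | the new quay: crate K2, crate K6, crate R2, crate R3]
11. Drover goes to the new quay with crate R6.  [the old quay: crate K1, crate R7 | the new quay: crate K2, crate K6, crate R2, crate R3, crate R6]
12. Drover goes back to the old quay alone.  [the old quay: crate K1, crate R7 | the new quay: crate K2, crate K6, crate R2, crate R3, crate R6]
13. Drover goes to the new quay with crate R7.  [the old quay: crate K1 | the new quay: crate K2, crate K6, crate R2, crate R3, crate R6, crate R7]
14. Drover goes back to the old quay alone.  [the old quay: crate K1 | the new quay: crate K2, crate K6, crate R2, crate R3, crate R6, crate R7]
15. Drover goes to the new quay with crate K1.  [the old quay: — | the new quay: crate K1, crate K2, crate K6, crate R2, crate R3, crate R6, crate R7]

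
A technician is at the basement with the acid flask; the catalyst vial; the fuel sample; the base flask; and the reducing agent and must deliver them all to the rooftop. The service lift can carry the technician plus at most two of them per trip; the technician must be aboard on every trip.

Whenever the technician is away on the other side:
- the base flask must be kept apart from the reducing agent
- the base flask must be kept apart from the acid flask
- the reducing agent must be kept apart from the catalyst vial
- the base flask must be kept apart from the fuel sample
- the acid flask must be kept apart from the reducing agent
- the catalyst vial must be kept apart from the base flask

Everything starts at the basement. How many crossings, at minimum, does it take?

Counting alone: the technician can take at most 2 across per trip to the rooftop, so moving all 5 needs at least 3 loaded trips out, with a return between consecutive ones — at least 5 crossings.
The safety rule pushes this higher. Following every safe sequence of crossings, the most of the 5 that can be at the rooftop as the service lift arrives there on crossing 5 is 4 — never all 5.
So no plan with fewer than 7 crossings exists, and this one achieves 7:
1. Technician goes to the rooftop with the base flask and the reducing agent.  [the basement: the acid flask, the catalyst vial, the fuel sample | the rooftop: the base flask, the reducing agent]
2. Technician goes back to the basement with the base flask.  [the basement: the acid flask, the base flask, the catalyst vial, the fuel sample | the rooftop: the reducing agent]
3. Technician goes to the rooftop with the base flask and the fuel sample.  [the basement: the acid flask, the catalyst vial | the rooftop: the base flask, the fuel sample, the reducing agent]
4. Technician goes back to the basement with the base flask.  [the basement: the acid flask, the base flask, the catalyst vial | the rooftop: the fuel sample, the reducing agent]
5. Technician goes to the rooftop with the acid flask and the catalyst vial.  [the basement: the base flask | the rooftop: the acid flask, the catalyst vial, the fuel sample, the reducing agent]
6. Technician goes back to the basement with the reducing agent.  [the basement: the base flask, the reducing agent | the rooftop: the acid flask, the catalyst vial, the fuel sample]
7. Technician goes to the rooftop with the base flask and the reducing agent.  [the basement: — | the rooftop: the acid flask, the base flask, the catalyst vial, the fuel sample, the reducing agent]

7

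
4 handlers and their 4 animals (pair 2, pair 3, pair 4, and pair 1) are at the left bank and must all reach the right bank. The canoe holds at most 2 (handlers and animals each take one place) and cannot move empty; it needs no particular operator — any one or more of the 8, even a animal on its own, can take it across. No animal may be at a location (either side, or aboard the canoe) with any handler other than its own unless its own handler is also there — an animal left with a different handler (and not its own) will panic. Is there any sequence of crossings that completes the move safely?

Following every safe sequence of crossings from the start, the most of the 8 that can be at the right bank as the canoe arrives there on crossings 1, 3, 5 is 2, 3, 4 respectively; the best ever achieved is 4 of 8.
From crossing 7 on, no configuration arises that was not already reachable earlier: only 44 distinct safe configurations (who is on which side, and where the canoe is) can ever be reached, none of them has everyone across, and every continuation just revisits them. So no valid plan exists.

No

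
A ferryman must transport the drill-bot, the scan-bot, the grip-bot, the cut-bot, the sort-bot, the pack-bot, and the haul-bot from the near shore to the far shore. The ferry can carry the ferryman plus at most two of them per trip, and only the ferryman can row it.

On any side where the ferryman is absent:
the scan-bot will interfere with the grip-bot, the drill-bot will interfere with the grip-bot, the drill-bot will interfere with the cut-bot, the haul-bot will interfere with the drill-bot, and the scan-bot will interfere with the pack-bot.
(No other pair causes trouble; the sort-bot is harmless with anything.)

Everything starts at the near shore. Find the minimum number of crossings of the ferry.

9

Counting alone: the ferryman can take at most 2 across per trip to the far shore, so moving all 7 needs at least 4 loaded trips out, with a return between consecutive ones — at least 7 crossings.
The safety rule pushes this higher. Following every safe sequence of crossings, the most of the 7 that can be at the far shore as the ferry arrives there on crossing 7 is 6 — never all 7.
So no plan with fewer than 9 crossings exists, and this one achieves 9:
1. Ferryman goes to the far shore with the drill-bot and the scan-bot.
2. Ferryman goes back to the near shore alone.
3. Ferryman goes to the far shore with the cut-bot.
4. Ferryman goes back to the near shore with the drill-bot.
5. Ferryman goes to the far shore with the grip-bot and the haul-bot.
6. Ferryman goes back to the near shore with the scan-bot.
7. Ferryman goes to the far shore with the pack-bot and the sort-bot.
8. Ferryman goes back to the near shore alone.
9. Ferryman goes to the far shore with the drill-bot and the scan-bot.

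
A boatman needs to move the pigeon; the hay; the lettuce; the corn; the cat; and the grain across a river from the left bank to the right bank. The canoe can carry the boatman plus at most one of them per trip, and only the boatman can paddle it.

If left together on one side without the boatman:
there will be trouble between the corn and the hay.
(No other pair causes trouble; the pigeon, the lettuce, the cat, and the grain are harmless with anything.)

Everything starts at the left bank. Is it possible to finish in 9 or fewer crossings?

Counting alone: the boatman can take at most 1 across per trip to the right bank, so moving all 6 needs at least 6 loaded trips out, with a return between consecutive ones — at least 11 crossings.
Since 9 < 11, 9 crossings cannot be enough. (The shortest complete plan in fact takes 11:)
1. Boatman goes to the right bank with the hay.  [the left bank: the cat, the corn, the grain, the lettuce, the pigeon | the right bank: the hay]
2. Boatman goes back to the left bank alone.  [the left bank: the cat, the corn, the grain, the lettuce, the pigeon | the right bank: the hay]
3. Boatman goes to the right bank with the pigeon.  [the left bank: the cat, the corn, the grain, the lettuce | the right bank: the hay, the pigeon]
4. Boatman goes back to the left bank alone.  [the left bank: the cat, the corn, the grain, the lettuce | the right bank: the hay, the pigeon]
5. Boatman goes to the right bank with the lettuce.  [the left bank: the cat, the corn, the grain | the right bank: the hay, the lettuce, the pigeon]
6. Boatman goes back to the left bank alone.  [the left bank: the cat, the corn, the grain | the right bank: the hay, the lettuce, the pigeon]
7. Boatman goes to the right bank with the cat.  [the left bank: the corn, the grain | the right bank: the cat, the hay, the lettuce, the pigeon]
8. Boatman goes back to the left bank alone.  [the left bank: the corn, the grain | the right bank: the cat, the hay, the lettuce, the pigeon]
9. Boatman goes to the right bank with the grain.  [the left bank: the corn | the right bank: the cat, the grain, the hay, the lettuce, the pigeon]
10. Boatman goes back to the left bank alone.  [the left bank: the corn | the right bank: the cat, the grain, the hay, the lettuce, the pigeon]
11. Boatman goes to the right bank with the corn.  [the left bank: — | the right bank: the cat, the corn, the grain, the hay, the lettuce, the pigeon]

No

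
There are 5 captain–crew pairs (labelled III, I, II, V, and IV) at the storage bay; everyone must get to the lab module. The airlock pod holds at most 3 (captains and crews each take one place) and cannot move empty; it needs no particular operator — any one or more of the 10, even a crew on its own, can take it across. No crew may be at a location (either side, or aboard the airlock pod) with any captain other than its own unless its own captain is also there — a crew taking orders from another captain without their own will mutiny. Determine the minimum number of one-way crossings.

Counting alone: each trip to the lab module takes at most 3 across and each return brings at least 1 back, so after t trips out (and t−1 returns) at most 3t − (t−1) of the 10 are across; that first reaches 10 at t = 5, so at least 9 crossings are needed.
The safety rule pushes this higher. Following every safe sequence of crossings, the most of the 10 that can be at the lab module as the airlock pod arrives there on crossing 9 is 9 — never all 10.
So no plan with fewer than 11 crossings exists, and this one achieves 11:
1. captain III and crew III cross → the lab module.
2. captain III crosses ← the storage bay.
3. crew I, crew II, and crew V cross → the lab module.
4. crew III crosses ← the storage bay.
5. captain I, captain II, and captain V cross → the lab module.
6. captain I and crew I cross ← the storage bay.
7. captain I, captain III, and captain IV cross → the lab module.
8. crew II crosses ← the storage bay.
9. crew I and crew III cross → the lab module.
10. crew III crosses ← the storage bay.
11. crew II, crew III, and crew IV cross → the lab module.

11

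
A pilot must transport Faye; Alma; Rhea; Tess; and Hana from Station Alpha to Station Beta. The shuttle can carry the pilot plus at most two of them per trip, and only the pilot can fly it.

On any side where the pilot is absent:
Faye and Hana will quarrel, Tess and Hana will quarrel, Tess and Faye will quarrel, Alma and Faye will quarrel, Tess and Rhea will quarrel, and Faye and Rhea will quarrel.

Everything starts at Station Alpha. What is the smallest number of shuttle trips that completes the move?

Counting alone: the pilot can take at most 2 across per trip to Station Beta, so moving all 5 needs at least 3 loaded trips out, with a return between consecutive ones — at least 5 crossings.
The safety rule pushes this higher. Following every safe sequence of crossings, the most of the 5 that can be at Station Beta as the shuttle arrives there on crossing 5 is 4 — never all 5.
So no plan with fewer than 7 crossings exists, and this one achieves 7:
1. Pilot goes to Station Beta with Faye and Tess.
2. Pilot goes back to Station Alpha with Faye.
3. Pilot goes to Station Beta with Alma and Faye.
4. Pilot goes back to Station Alpha with Faye.
5. Pilot goes to Station Beta with Hana and Rhea.
6. Pilot goes back to Station Alpha with Tess.
7. Pilot goes to Station Beta with Faye and Tess.

7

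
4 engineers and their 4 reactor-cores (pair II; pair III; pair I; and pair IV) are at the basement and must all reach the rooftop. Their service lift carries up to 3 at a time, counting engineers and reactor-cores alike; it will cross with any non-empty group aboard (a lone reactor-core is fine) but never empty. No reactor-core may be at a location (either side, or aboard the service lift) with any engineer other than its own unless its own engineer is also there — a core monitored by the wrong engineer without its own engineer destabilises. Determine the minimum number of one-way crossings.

Counting alone: each trip to the rooftop takes at most 3 across and each return brings at least 1 back, so after t trips out (and t−1 returns) at most 3t − (t−1) of the 8 are across; that first reaches 8 at t = 4, so at least 7 crossings are needed.
The safety rule pushes this higher. Following every safe sequence of crossings, the most of the 8 that can be at the rooftop as the service lift arrives there on crossing 7 is 7 — never all 8.
So no plan with fewer than 9 crossings exists, and this one achieves 9:
1. engineer II and reactor-core II cross → the rooftop.
2. engineer II crosses ← the basement.
3. engineer II, engineer III, and reactor-core III cross → the rooftop.
4. engineer II and reactor-core II cross ← the basement.
5. engineer I, engineer II, and engineer IV cross → the rooftop.
6. reactor-core III crosses ← the basement.
7. reactor-core II and reactor-core III cross → the rooftop.
8. reactor-core II crosses ← the basement.
9. reactor-core I, reactor-core II, and reactor-core IV cross → the rooftop.

9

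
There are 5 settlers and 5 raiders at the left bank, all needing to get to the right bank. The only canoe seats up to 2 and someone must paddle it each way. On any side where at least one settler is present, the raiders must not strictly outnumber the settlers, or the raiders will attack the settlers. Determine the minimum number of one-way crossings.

impossible

Following every safe sequence of crossings from the start, the most of the 10 that can be at the right bank as the canoe arrives there on crossings 1, 3, 5, 7 is 2, 3, 4, 5 respectively; the best ever achieved is 5 of 10.
From crossing 9 on, no configuration arises that was not already reachable earlier: only 13 distinct safe configurations (who is on which side, and where the canoe is) can ever be reached, none of them has everyone across, and every continuation just revisits them. They are: 0 settlers + 0 raiders across (canoe back at the start); 0 settlers + 1 raider across (canoe there); 0 settlers + 1 raider across (canoe back at the start); 0 settlers + 2 raiders across (canoe there); 0 settlers + 2 raiders across (canoe back at the start); 0 settlers + 3 raiders across (canoe there); 0 settlers + 3 raiders across (canoe back at the start); 0 settlers + 4 raiders across (canoe there); 0 settlers + 4 raiders across (canoe back at the start); 0 settlers + 5 raiders across (canoe there); 1 settler + 1 raider across (canoe there); 1 settler + 1 raider across (canoe back at the start); 2 settlers + 2 raiders across (canoe there). So no valid plan exists.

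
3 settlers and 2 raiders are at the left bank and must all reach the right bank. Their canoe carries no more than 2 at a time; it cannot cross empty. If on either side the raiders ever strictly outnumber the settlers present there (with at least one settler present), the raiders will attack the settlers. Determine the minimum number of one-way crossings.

7

Counting alone: each trip to the right bank takes at most 2 across and each return brings at least 1 back, so after t trips out (and t−1 returns) at most 2t − (t−1) of the 5 are across; that first reaches 5 at t = 4, so at least 7 crossings are needed.
The plan below uses exactly 7 crossings, so it is optimal:
1. 2 raiders → the right bank.  (the left bank: 3S 0R; the right bank: 0S 2R)
2. 1 raider ← the left bank.  (the left bank: 3S 1R; the right bank: 0S 1R)
3. 2 settlers → the right bank.  (the left bank: 1S 1R; the right bank: 2S 1R)
4. 1 settler ← the left bank.  (the left bank: 2S 1R; the right bank: 1S 1R)
5. 1 settler and 1 raider → the right bank.  (the left bank: 1S 0R; the right bank: 2S 2R)
6. 1 raider ← the left bank.  (the left bank: 1S 1R; the right bank: 2S 1R)
7. 1 settler and 1 raider → the right bank.  (the left bank: 0S 0R; the right bank: 3S 2R)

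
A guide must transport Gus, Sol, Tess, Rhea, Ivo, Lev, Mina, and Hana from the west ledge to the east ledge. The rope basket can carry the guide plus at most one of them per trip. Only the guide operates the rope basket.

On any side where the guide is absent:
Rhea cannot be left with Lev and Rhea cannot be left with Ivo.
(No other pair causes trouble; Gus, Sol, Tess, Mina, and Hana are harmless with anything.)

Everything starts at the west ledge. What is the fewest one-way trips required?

Counting alone: the guide can take at most 1 across per trip to the east ledge, so moving all 8 needs at least 8 loaded trips out, with a return between consecutive ones — at least 15 crossings.
The safety rule pushes this higher. Following every safe sequence of crossings, the most of the 8 that can be at the east ledge as the rope basket arrives there on crossing 15 is 7 — never all 8.
So no plan with fewer than 17 crossings exists, and this one achieves 17:
1. Guide goes to the east ledge with Rhea.
2. Guide goes back to the west ledge alone.
3. Guide goes to the east ledge with Gus.
4. Guide goes back to the west ledge alone.
5. Guide goes to the east ledge with Sol.
6. Guide goes back to the west ledge alone.
7. Guide goes to the east ledge with Tess.
8. Guide goes back to the west ledge alone.
9. Guide goes to the east ledge with Ivo.
10. Guide goes back to the west ledge with Rhea.
11. Guide goes to the east ledge with Lev.
12. Guide goes back to the west ledge alone.
13. Guide goes to the east ledge with Mina.
14. Guide goes back to the west ledge alone.
15. Guide goes to the east ledge with Hana.
16. Guide goes back to the west ledge alone.
17. Guide goes to the east ledge with Rhea.

17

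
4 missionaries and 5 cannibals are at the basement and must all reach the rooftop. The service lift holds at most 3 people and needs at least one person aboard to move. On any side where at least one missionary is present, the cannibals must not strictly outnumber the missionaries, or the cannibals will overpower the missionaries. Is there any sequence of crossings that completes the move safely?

No

The cannibals already outnumber the missionaries at the basement before anyone moves, so the starting position itself is disallowed.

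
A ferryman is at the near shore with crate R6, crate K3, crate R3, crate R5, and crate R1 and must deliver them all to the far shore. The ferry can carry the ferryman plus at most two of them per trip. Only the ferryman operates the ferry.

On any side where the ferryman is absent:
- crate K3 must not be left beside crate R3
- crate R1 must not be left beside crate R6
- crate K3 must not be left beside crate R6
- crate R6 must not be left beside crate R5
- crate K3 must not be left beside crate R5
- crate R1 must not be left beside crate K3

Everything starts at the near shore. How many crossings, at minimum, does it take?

Counting alone: the ferryman can take at most 2 across per trip to the far shore, so moving all 5 needs at least 3 loaded trips out, with a return between consecutive ones — at least 5 crossings.
The safety rule pushes this higher. Following every safe sequence of crossings, the most of the 5 that can be at the far shore as the ferry arrives there on crossing 5 is 4 — never all 5.
So no plan with fewer than 7 crossings exists, and this one achieves 7:
1. Ferryman goes to the far shore with crate K3 and crate R6.
2. Ferryman goes back to the near shore with crate R6.
3. Ferryman goes to the far shore with crate R3 and crate R6.
4. Ferryman goes back to the near shore with crate K3.
5. Ferryman goes to the far shore with crate R1 and crate R5.
6. Ferryman goes back to the near shore with crate R6.
7. Ferryman goes to the far shore with crate K3 and crate R6.

7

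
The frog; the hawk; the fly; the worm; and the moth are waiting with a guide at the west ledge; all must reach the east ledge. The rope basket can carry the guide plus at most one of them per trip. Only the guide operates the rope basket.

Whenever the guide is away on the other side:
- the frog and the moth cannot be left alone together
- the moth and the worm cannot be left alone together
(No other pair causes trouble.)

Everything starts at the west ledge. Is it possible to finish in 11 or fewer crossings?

Yes — this plan uses 11 crossings (≤ 11):
1. Guide goes to the east ledge with the moth.  [the west ledge: the fly, the frog, the hawk, the worm | the east ledge: the moth]
2. Guide goes back to the west ledge alone.  [the west ledge: the fly, the frog, the hawk, the worm | the east ledge: the moth]
3. Guide goes to the east ledge with the frog.  [the west ledge: the fly, the hawk, the worm | the east ledge: the frog, the moth]
4. Guide goes back to the west ledge with the moth.  [the west ledge: the fly, the hawk, the moth, the worm | the east ledge: the frog]
5. Guide goes to the east ledge with the worm.  [the west ledge: the fly, the hawk, the moth | the east ledge: the frog, the worm]
6. Guide goes back to the west ledge alone.  [the west ledge: the fly, the hawk, the moth | the east ledge: the frog, the worm]
7. Guide goes to the east ledge with the hawk.  [the west ledge: the fly, the moth | the east ledge: the frog, the hawk, the worm]
8. Guide goes back to the west ledge alone.  [the west ledge: the fly, the moth | the east ledge: the frog, the hawk, the worm]
9. Guide goes to the east ledge with the fly.  [the west ledge: the moth | the east ledge: the fly, the frog, the hawk, the worm]
10. Guide goes back to the west ledge alone.  [the west ledge: the moth | the east ledge: the fly, the frog, the hawk, the worm]
11. Guide goes to the east ledge with the moth.  [the west ledge: — | the east ledge: the fly, the frog, the hawk, the moth, the worm]

Yes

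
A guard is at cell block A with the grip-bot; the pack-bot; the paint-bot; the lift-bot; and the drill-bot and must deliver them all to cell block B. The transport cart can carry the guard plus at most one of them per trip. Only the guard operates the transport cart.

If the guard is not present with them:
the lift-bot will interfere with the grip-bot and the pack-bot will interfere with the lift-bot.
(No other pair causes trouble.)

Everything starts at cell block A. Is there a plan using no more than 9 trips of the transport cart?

No

Counting alone: the guard can take at most 1 across per trip to cell block B, so moving all 5 needs at least 5 loaded trips out, with a return between consecutive ones — at least 9 crossings.
The safety rule pushes this higher. Following every safe sequence of crossings, the most of the 5 that can be at cell block B as the transport cart arrives there on crossing 9 is 4 — never all 5.
So the move cannot be finished within 9 crossings. (The shortest complete plan takes 11:)
1. Guard goes to cell block B with the lift-bot.  [cell block A: the drill-bot, the grip-bot, the pack-bot, the paint-bot | cell block B: the lift-bot]
2. Guard goes back to cell block A alone.  [cell block A: the drill-bot, the grip-bot, the pack-bot, the paint-bot | cell block B: the lift-bot]
3. Guard goes to cell block B with the grip-bot.  [cell block A: the drill-bot, the pack-bot, the paint-bot | cell block B: the grip-bot, the lift-bot]
4. Guard goes back to cell block A with the lift-bot.  [cell block A: the drill-bot, the lift-bot, the pack-bot, the paint-bot | cell block B: the grip-bot]
5. Guard goes to cell block B with the pack-bot.  [cell block A: the drill-bot, the lift-bot, the paint-bot | cell block B: the grip-bot, the pack-bot]
6. Guard goes back to cell block A alone.  [cell block A: the drill-bot, the lift-bot, the paint-bot | cell block B: the grip-bot, the pack-bot]
7. Guard goes to cell block B with the paint-bot.  [cell block A: the drill-bot, the lift-bot | cell block B: the grip-bot, the pack-bot, the paint-bot]
8. Guard goes back to cell block A alone.  [cell block A: the drill-bot, the lift-bot | cell block B: the grip-bot, the pack-bot, the paint-bot]
9. Guard goes to cell block B with the drill-bot.  [cell block A: the lift-bot | cell block B: the drill-bot, the grip-bot, the pack-bot, the paint-bot]
10. Guard goes back to cell block A alone.  [cell block A: the lift-bot | cell block B: the drill-bot, the grip-bot, the pack-bot, the paint-bot]
11. Guard goes to cell block B with the lift-bot.  [cell block A: — | cell block B: the drill-bot, the grip-bot, the lift-bot, the pack-bot, the paint-bot]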